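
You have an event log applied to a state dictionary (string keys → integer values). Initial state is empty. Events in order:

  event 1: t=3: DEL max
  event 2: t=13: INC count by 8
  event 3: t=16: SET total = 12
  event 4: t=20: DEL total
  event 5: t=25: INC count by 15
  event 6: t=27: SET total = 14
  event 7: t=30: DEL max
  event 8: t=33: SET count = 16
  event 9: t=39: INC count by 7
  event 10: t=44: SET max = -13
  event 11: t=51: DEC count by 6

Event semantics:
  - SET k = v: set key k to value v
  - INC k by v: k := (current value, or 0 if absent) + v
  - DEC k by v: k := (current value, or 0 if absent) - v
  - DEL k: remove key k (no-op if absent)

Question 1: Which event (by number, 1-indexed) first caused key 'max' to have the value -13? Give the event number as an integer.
Answer: 10

Derivation:
Looking for first event where max becomes -13:
  event 10: max (absent) -> -13  <-- first match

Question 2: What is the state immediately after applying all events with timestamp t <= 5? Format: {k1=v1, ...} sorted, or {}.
Apply events with t <= 5 (1 events):
  after event 1 (t=3: DEL max): {}

Answer: {}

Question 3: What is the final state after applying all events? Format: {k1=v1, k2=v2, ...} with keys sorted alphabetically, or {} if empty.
  after event 1 (t=3: DEL max): {}
  after event 2 (t=13: INC count by 8): {count=8}
  after event 3 (t=16: SET total = 12): {count=8, total=12}
  after event 4 (t=20: DEL total): {count=8}
  after event 5 (t=25: INC count by 15): {count=23}
  after event 6 (t=27: SET total = 14): {count=23, total=14}
  after event 7 (t=30: DEL max): {count=23, total=14}
  after event 8 (t=33: SET count = 16): {count=16, total=14}
  after event 9 (t=39: INC count by 7): {count=23, total=14}
  after event 10 (t=44: SET max = -13): {count=23, max=-13, total=14}
  after event 11 (t=51: DEC count by 6): {count=17, max=-13, total=14}

Answer: {count=17, max=-13, total=14}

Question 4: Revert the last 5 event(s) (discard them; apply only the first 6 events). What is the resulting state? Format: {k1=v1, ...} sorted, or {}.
Keep first 6 events (discard last 5):
  after event 1 (t=3: DEL max): {}
  after event 2 (t=13: INC count by 8): {count=8}
  after event 3 (t=16: SET total = 12): {count=8, total=12}
  after event 4 (t=20: DEL total): {count=8}
  after event 5 (t=25: INC count by 15): {count=23}
  after event 6 (t=27: SET total = 14): {count=23, total=14}

Answer: {count=23, total=14}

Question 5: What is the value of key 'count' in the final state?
Answer: 17

Derivation:
Track key 'count' through all 11 events:
  event 1 (t=3: DEL max): count unchanged
  event 2 (t=13: INC count by 8): count (absent) -> 8
  event 3 (t=16: SET total = 12): count unchanged
  event 4 (t=20: DEL total): count unchanged
  event 5 (t=25: INC count by 15): count 8 -> 23
  event 6 (t=27: SET total = 14): count unchanged
  event 7 (t=30: DEL max): count unchanged
  event 8 (t=33: SET count = 16): count 23 -> 16
  event 9 (t=39: INC count by 7): count 16 -> 23
  event 10 (t=44: SET max = -13): count unchanged
  event 11 (t=51: DEC count by 6): count 23 -> 17
Final: count = 17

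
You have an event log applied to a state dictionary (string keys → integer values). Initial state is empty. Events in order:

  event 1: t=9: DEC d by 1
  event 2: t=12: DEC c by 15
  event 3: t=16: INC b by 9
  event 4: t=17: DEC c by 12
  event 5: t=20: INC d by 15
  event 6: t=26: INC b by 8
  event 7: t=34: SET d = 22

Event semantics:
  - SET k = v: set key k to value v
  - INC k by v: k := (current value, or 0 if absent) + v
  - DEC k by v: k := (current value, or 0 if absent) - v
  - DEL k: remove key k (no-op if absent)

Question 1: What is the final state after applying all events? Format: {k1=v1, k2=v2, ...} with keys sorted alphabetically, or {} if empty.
Answer: {b=17, c=-27, d=22}

Derivation:
  after event 1 (t=9: DEC d by 1): {d=-1}
  after event 2 (t=12: DEC c by 15): {c=-15, d=-1}
  after event 3 (t=16: INC b by 9): {b=9, c=-15, d=-1}
  after event 4 (t=17: DEC c by 12): {b=9, c=-27, d=-1}
  after event 5 (t=20: INC d by 15): {b=9, c=-27, d=14}
  after event 6 (t=26: INC b by 8): {b=17, c=-27, d=14}
  after event 7 (t=34: SET d = 22): {b=17, c=-27, d=22}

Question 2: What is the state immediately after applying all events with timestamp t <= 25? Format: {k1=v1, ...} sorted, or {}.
Apply events with t <= 25 (5 events):
  after event 1 (t=9: DEC d by 1): {d=-1}
  after event 2 (t=12: DEC c by 15): {c=-15, d=-1}
  after event 3 (t=16: INC b by 9): {b=9, c=-15, d=-1}
  after event 4 (t=17: DEC c by 12): {b=9, c=-27, d=-1}
  after event 5 (t=20: INC d by 15): {b=9, c=-27, d=14}

Answer: {b=9, c=-27, d=14}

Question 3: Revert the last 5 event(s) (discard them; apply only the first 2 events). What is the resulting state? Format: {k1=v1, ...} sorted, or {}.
Keep first 2 events (discard last 5):
  after event 1 (t=9: DEC d by 1): {d=-1}
  after event 2 (t=12: DEC c by 15): {c=-15, d=-1}

Answer: {c=-15, d=-1}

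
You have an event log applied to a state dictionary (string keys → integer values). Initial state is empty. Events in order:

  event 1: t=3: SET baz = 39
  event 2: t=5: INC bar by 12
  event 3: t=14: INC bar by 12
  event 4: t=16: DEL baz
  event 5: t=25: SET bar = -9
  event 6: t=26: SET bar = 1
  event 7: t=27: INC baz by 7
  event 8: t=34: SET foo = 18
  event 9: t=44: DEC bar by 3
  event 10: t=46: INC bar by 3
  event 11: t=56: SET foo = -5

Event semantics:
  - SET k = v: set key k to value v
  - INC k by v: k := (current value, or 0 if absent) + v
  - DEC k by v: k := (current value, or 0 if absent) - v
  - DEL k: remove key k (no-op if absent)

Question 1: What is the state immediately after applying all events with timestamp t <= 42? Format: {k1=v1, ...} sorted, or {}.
Answer: {bar=1, baz=7, foo=18}

Derivation:
Apply events with t <= 42 (8 events):
  after event 1 (t=3: SET baz = 39): {baz=39}
  after event 2 (t=5: INC bar by 12): {bar=12, baz=39}
  after event 3 (t=14: INC bar by 12): {bar=24, baz=39}
  after event 4 (t=16: DEL baz): {bar=24}
  after event 5 (t=25: SET bar = -9): {bar=-9}
  after event 6 (t=26: SET bar = 1): {bar=1}
  after event 7 (t=27: INC baz by 7): {bar=1, baz=7}
  after event 8 (t=34: SET foo = 18): {bar=1, baz=7, foo=18}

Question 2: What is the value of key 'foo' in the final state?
Answer: -5

Derivation:
Track key 'foo' through all 11 events:
  event 1 (t=3: SET baz = 39): foo unchanged
  event 2 (t=5: INC bar by 12): foo unchanged
  event 3 (t=14: INC bar by 12): foo unchanged
  event 4 (t=16: DEL baz): foo unchanged
  event 5 (t=25: SET bar = -9): foo unchanged
  event 6 (t=26: SET bar = 1): foo unchanged
  event 7 (t=27: INC baz by 7): foo unchanged
  event 8 (t=34: SET foo = 18): foo (absent) -> 18
  event 9 (t=44: DEC bar by 3): foo unchanged
  event 10 (t=46: INC bar by 3): foo unchanged
  event 11 (t=56: SET foo = -5): foo 18 -> -5
Final: foo = -5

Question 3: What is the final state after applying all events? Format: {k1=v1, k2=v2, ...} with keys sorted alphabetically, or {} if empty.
  after event 1 (t=3: SET baz = 39): {baz=39}
  after event 2 (t=5: INC bar by 12): {bar=12, baz=39}
  after event 3 (t=14: INC bar by 12): {bar=24, baz=39}
  after event 4 (t=16: DEL baz): {bar=24}
  after event 5 (t=25: SET bar = -9): {bar=-9}
  after event 6 (t=26: SET bar = 1): {bar=1}
  after event 7 (t=27: INC baz by 7): {bar=1, baz=7}
  after event 8 (t=34: SET foo = 18): {bar=1, baz=7, foo=18}
  after event 9 (t=44: DEC bar by 3): {bar=-2, baz=7, foo=18}
  after event 10 (t=46: INC bar by 3): {bar=1, baz=7, foo=18}
  after event 11 (t=56: SET foo = -5): {bar=1, baz=7, foo=-5}

Answer: {bar=1, baz=7, foo=-5}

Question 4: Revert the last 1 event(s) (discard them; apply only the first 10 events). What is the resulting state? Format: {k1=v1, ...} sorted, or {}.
Answer: {bar=1, baz=7, foo=18}

Derivation:
Keep first 10 events (discard last 1):
  after event 1 (t=3: SET baz = 39): {baz=39}
  after event 2 (t=5: INC bar by 12): {bar=12, baz=39}
  after event 3 (t=14: INC bar by 12): {bar=24, baz=39}
  after event 4 (t=16: DEL baz): {bar=24}
  after event 5 (t=25: SET bar = -9): {bar=-9}
  after event 6 (t=26: SET bar = 1): {bar=1}
  after event 7 (t=27: INC baz by 7): {bar=1, baz=7}
  after event 8 (t=34: SET foo = 18): {bar=1, baz=7, foo=18}
  after event 9 (t=44: DEC bar by 3): {bar=-2, baz=7, foo=18}
  after event 10 (t=46: INC bar by 3): {bar=1, baz=7, foo=18}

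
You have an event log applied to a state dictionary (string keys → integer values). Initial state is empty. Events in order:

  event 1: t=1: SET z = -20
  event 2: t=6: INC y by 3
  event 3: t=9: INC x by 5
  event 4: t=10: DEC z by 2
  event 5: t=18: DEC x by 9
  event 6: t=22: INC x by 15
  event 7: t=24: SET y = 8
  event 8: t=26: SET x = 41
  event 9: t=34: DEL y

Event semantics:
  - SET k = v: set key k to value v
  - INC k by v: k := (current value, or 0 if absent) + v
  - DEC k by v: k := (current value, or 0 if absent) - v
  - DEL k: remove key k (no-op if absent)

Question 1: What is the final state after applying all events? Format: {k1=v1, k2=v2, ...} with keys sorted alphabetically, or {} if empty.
  after event 1 (t=1: SET z = -20): {z=-20}
  after event 2 (t=6: INC y by 3): {y=3, z=-20}
  after event 3 (t=9: INC x by 5): {x=5, y=3, z=-20}
  after event 4 (t=10: DEC z by 2): {x=5, y=3, z=-22}
  after event 5 (t=18: DEC x by 9): {x=-4, y=3, z=-22}
  after event 6 (t=22: INC x by 15): {x=11, y=3, z=-22}
  after event 7 (t=24: SET y = 8): {x=11, y=8, z=-22}
  after event 8 (t=26: SET x = 41): {x=41, y=8, z=-22}
  after event 9 (t=34: DEL y): {x=41, z=-22}

Answer: {x=41, z=-22}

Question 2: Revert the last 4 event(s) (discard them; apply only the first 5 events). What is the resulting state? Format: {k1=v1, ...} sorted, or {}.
Answer: {x=-4, y=3, z=-22}

Derivation:
Keep first 5 events (discard last 4):
  after event 1 (t=1: SET z = -20): {z=-20}
  after event 2 (t=6: INC y by 3): {y=3, z=-20}
  after event 3 (t=9: INC x by 5): {x=5, y=3, z=-20}
  after event 4 (t=10: DEC z by 2): {x=5, y=3, z=-22}
  after event 5 (t=18: DEC x by 9): {x=-4, y=3, z=-22}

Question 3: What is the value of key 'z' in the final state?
Track key 'z' through all 9 events:
  event 1 (t=1: SET z = -20): z (absent) -> -20
  event 2 (t=6: INC y by 3): z unchanged
  event 3 (t=9: INC x by 5): z unchanged
  event 4 (t=10: DEC z by 2): z -20 -> -22
  event 5 (t=18: DEC x by 9): z unchanged
  event 6 (t=22: INC x by 15): z unchanged
  event 7 (t=24: SET y = 8): z unchanged
  event 8 (t=26: SET x = 41): z unchanged
  event 9 (t=34: DEL y): z unchanged
Final: z = -22

Answer: -22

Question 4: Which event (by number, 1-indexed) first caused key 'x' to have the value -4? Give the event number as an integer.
Answer: 5

Derivation:
Looking for first event where x becomes -4:
  event 3: x = 5
  event 4: x = 5
  event 5: x 5 -> -4  <-- first match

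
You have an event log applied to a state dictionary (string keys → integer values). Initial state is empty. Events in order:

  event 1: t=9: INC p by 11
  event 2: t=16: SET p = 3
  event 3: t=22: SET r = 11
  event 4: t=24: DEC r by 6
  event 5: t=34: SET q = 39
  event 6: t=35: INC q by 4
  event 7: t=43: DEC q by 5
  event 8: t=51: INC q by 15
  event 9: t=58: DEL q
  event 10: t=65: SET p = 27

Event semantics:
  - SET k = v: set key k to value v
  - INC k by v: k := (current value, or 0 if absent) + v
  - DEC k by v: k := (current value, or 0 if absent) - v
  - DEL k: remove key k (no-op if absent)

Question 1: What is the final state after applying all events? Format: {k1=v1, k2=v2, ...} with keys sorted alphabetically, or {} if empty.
  after event 1 (t=9: INC p by 11): {p=11}
  after event 2 (t=16: SET p = 3): {p=3}
  after event 3 (t=22: SET r = 11): {p=3, r=11}
  after event 4 (t=24: DEC r by 6): {p=3, r=5}
  after event 5 (t=34: SET q = 39): {p=3, q=39, r=5}
  after event 6 (t=35: INC q by 4): {p=3, q=43, r=5}
  after event 7 (t=43: DEC q by 5): {p=3, q=38, r=5}
  after event 8 (t=51: INC q by 15): {p=3, q=53, r=5}
  after event 9 (t=58: DEL q): {p=3, r=5}
  after event 10 (t=65: SET p = 27): {p=27, r=5}

Answer: {p=27, r=5}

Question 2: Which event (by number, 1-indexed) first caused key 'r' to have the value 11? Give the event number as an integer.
Answer: 3

Derivation:
Looking for first event where r becomes 11:
  event 3: r (absent) -> 11  <-- first match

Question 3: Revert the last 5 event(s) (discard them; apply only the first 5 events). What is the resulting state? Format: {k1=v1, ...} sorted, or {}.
Answer: {p=3, q=39, r=5}

Derivation:
Keep first 5 events (discard last 5):
  after event 1 (t=9: INC p by 11): {p=11}
  after event 2 (t=16: SET p = 3): {p=3}
  after event 3 (t=22: SET r = 11): {p=3, r=11}
  after event 4 (t=24: DEC r by 6): {p=3, r=5}
  after event 5 (t=34: SET q = 39): {p=3, q=39, r=5}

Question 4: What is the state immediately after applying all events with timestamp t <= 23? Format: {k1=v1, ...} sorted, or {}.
Apply events with t <= 23 (3 events):
  after event 1 (t=9: INC p by 11): {p=11}
  after event 2 (t=16: SET p = 3): {p=3}
  after event 3 (t=22: SET r = 11): {p=3, r=11}

Answer: {p=3, r=11}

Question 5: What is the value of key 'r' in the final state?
Answer: 5

Derivation:
Track key 'r' through all 10 events:
  event 1 (t=9: INC p by 11): r unchanged
  event 2 (t=16: SET p = 3): r unchanged
  event 3 (t=22: SET r = 11): r (absent) -> 11
  event 4 (t=24: DEC r by 6): r 11 -> 5
  event 5 (t=34: SET q = 39): r unchanged
  event 6 (t=35: INC q by 4): r unchanged
  event 7 (t=43: DEC q by 5): r unchanged
  event 8 (t=51: INC q by 15): r unchanged
  event 9 (t=58: DEL q): r unchanged
  event 10 (t=65: SET p = 27): r unchanged
Final: r = 5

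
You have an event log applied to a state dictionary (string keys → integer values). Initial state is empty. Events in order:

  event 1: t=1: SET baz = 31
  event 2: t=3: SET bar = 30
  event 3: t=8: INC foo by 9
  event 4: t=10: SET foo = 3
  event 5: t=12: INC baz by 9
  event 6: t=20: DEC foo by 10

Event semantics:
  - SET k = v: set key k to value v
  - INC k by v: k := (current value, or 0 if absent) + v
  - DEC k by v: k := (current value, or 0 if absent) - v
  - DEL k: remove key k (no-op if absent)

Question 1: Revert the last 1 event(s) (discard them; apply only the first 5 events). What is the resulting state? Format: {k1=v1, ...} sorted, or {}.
Keep first 5 events (discard last 1):
  after event 1 (t=1: SET baz = 31): {baz=31}
  after event 2 (t=3: SET bar = 30): {bar=30, baz=31}
  after event 3 (t=8: INC foo by 9): {bar=30, baz=31, foo=9}
  after event 4 (t=10: SET foo = 3): {bar=30, baz=31, foo=3}
  after event 5 (t=12: INC baz by 9): {bar=30, baz=40, foo=3}

Answer: {bar=30, baz=40, foo=3}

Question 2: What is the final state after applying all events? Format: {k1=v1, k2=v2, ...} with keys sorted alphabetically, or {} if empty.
Answer: {bar=30, baz=40, foo=-7}

Derivation:
  after event 1 (t=1: SET baz = 31): {baz=31}
  after event 2 (t=3: SET bar = 30): {bar=30, baz=31}
  after event 3 (t=8: INC foo by 9): {bar=30, baz=31, foo=9}
  after event 4 (t=10: SET foo = 3): {bar=30, baz=31, foo=3}
  after event 5 (t=12: INC baz by 9): {bar=30, baz=40, foo=3}
  after event 6 (t=20: DEC foo by 10): {bar=30, baz=40, foo=-7}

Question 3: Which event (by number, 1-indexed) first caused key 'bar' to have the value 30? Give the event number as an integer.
Answer: 2

Derivation:
Looking for first event where bar becomes 30:
  event 2: bar (absent) -> 30  <-- first match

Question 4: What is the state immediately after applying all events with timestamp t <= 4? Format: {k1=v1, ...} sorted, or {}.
Apply events with t <= 4 (2 events):
  after event 1 (t=1: SET baz = 31): {baz=31}
  after event 2 (t=3: SET bar = 30): {bar=30, baz=31}

Answer: {bar=30, baz=31}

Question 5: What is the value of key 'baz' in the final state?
Track key 'baz' through all 6 events:
  event 1 (t=1: SET baz = 31): baz (absent) -> 31
  event 2 (t=3: SET bar = 30): baz unchanged
  event 3 (t=8: INC foo by 9): baz unchanged
  event 4 (t=10: SET foo = 3): baz unchanged
  event 5 (t=12: INC baz by 9): baz 31 -> 40
  event 6 (t=20: DEC foo by 10): baz unchanged
Final: baz = 40

Answer: 40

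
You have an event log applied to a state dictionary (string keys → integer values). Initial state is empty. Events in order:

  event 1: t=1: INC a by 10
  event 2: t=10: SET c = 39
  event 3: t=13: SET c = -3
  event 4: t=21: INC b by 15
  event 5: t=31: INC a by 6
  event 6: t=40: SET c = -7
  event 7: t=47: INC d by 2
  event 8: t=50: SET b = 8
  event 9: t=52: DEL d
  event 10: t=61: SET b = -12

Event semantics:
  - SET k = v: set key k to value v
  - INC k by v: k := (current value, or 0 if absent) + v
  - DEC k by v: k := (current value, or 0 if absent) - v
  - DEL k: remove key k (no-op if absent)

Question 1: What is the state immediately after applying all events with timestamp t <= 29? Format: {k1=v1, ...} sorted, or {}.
Answer: {a=10, b=15, c=-3}

Derivation:
Apply events with t <= 29 (4 events):
  after event 1 (t=1: INC a by 10): {a=10}
  after event 2 (t=10: SET c = 39): {a=10, c=39}
  after event 3 (t=13: SET c = -3): {a=10, c=-3}
  after event 4 (t=21: INC b by 15): {a=10, b=15, c=-3}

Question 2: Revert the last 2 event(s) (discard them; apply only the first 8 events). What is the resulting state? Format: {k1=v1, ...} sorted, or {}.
Keep first 8 events (discard last 2):
  after event 1 (t=1: INC a by 10): {a=10}
  after event 2 (t=10: SET c = 39): {a=10, c=39}
  after event 3 (t=13: SET c = -3): {a=10, c=-3}
  after event 4 (t=21: INC b by 15): {a=10, b=15, c=-3}
  after event 5 (t=31: INC a by 6): {a=16, b=15, c=-3}
  after event 6 (t=40: SET c = -7): {a=16, b=15, c=-7}
  after event 7 (t=47: INC d by 2): {a=16, b=15, c=-7, d=2}
  after event 8 (t=50: SET b = 8): {a=16, b=8, c=-7, d=2}

Answer: {a=16, b=8, c=-7, d=2}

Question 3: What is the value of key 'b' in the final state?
Track key 'b' through all 10 events:
  event 1 (t=1: INC a by 10): b unchanged
  event 2 (t=10: SET c = 39): b unchanged
  event 3 (t=13: SET c = -3): b unchanged
  event 4 (t=21: INC b by 15): b (absent) -> 15
  event 5 (t=31: INC a by 6): b unchanged
  event 6 (t=40: SET c = -7): b unchanged
  event 7 (t=47: INC d by 2): b unchanged
  event 8 (t=50: SET b = 8): b 15 -> 8
  event 9 (t=52: DEL d): b unchanged
  event 10 (t=61: SET b = -12): b 8 -> -12
Final: b = -12

Answer: -12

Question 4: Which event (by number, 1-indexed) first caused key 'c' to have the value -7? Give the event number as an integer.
Answer: 6

Derivation:
Looking for first event where c becomes -7:
  event 2: c = 39
  event 3: c = -3
  event 4: c = -3
  event 5: c = -3
  event 6: c -3 -> -7  <-- first match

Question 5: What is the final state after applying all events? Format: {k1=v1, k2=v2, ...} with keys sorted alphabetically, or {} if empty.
  after event 1 (t=1: INC a by 10): {a=10}
  after event 2 (t=10: SET c = 39): {a=10, c=39}
  after event 3 (t=13: SET c = -3): {a=10, c=-3}
  after event 4 (t=21: INC b by 15): {a=10, b=15, c=-3}
  after event 5 (t=31: INC a by 6): {a=16, b=15, c=-3}
  after event 6 (t=40: SET c = -7): {a=16, b=15, c=-7}
  after event 7 (t=47: INC d by 2): {a=16, b=15, c=-7, d=2}
  after event 8 (t=50: SET b = 8): {a=16, b=8, c=-7, d=2}
  after event 9 (t=52: DEL d): {a=16, b=8, c=-7}
  after event 10 (t=61: SET b = -12): {a=16, b=-12, c=-7}

Answer: {a=16, b=-12, c=-7}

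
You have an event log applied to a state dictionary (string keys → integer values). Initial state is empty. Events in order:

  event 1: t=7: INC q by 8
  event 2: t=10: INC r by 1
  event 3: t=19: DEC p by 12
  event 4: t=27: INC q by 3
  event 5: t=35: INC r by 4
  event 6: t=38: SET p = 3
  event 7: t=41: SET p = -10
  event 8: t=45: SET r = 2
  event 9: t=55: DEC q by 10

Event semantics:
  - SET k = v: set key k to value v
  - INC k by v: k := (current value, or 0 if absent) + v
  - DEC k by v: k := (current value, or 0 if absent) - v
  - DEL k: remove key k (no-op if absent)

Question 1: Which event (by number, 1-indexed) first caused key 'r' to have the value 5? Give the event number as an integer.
Answer: 5

Derivation:
Looking for first event where r becomes 5:
  event 2: r = 1
  event 3: r = 1
  event 4: r = 1
  event 5: r 1 -> 5  <-- first match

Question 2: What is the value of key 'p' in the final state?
Track key 'p' through all 9 events:
  event 1 (t=7: INC q by 8): p unchanged
  event 2 (t=10: INC r by 1): p unchanged
  event 3 (t=19: DEC p by 12): p (absent) -> -12
  event 4 (t=27: INC q by 3): p unchanged
  event 5 (t=35: INC r by 4): p unchanged
  event 6 (t=38: SET p = 3): p -12 -> 3
  event 7 (t=41: SET p = -10): p 3 -> -10
  event 8 (t=45: SET r = 2): p unchanged
  event 9 (t=55: DEC q by 10): p unchanged
Final: p = -10

Answer: -10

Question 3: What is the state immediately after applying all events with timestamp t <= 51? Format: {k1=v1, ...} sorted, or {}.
Answer: {p=-10, q=11, r=2}

Derivation:
Apply events with t <= 51 (8 events):
  after event 1 (t=7: INC q by 8): {q=8}
  after event 2 (t=10: INC r by 1): {q=8, r=1}
  after event 3 (t=19: DEC p by 12): {p=-12, q=8, r=1}
  after event 4 (t=27: INC q by 3): {p=-12, q=11, r=1}
  after event 5 (t=35: INC r by 4): {p=-12, q=11, r=5}
  after event 6 (t=38: SET p = 3): {p=3, q=11, r=5}
  after event 7 (t=41: SET p = -10): {p=-10, q=11, r=5}
  after event 8 (t=45: SET r = 2): {p=-10, q=11, r=2}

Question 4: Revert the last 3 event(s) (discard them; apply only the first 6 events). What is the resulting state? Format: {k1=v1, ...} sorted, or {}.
Answer: {p=3, q=11, r=5}

Derivation:
Keep first 6 events (discard last 3):
  after event 1 (t=7: INC q by 8): {q=8}
  after event 2 (t=10: INC r by 1): {q=8, r=1}
  after event 3 (t=19: DEC p by 12): {p=-12, q=8, r=1}
  after event 4 (t=27: INC q by 3): {p=-12, q=11, r=1}
  after event 5 (t=35: INC r by 4): {p=-12, q=11, r=5}
  after event 6 (t=38: SET p = 3): {p=3, q=11, r=5}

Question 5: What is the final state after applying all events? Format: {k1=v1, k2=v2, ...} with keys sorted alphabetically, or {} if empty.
Answer: {p=-10, q=1, r=2}

Derivation:
  after event 1 (t=7: INC q by 8): {q=8}
  after event 2 (t=10: INC r by 1): {q=8, r=1}
  after event 3 (t=19: DEC p by 12): {p=-12, q=8, r=1}
  after event 4 (t=27: INC q by 3): {p=-12, q=11, r=1}
  after event 5 (t=35: INC r by 4): {p=-12, q=11, r=5}
  after event 6 (t=38: SET p = 3): {p=3, q=11, r=5}
  after event 7 (t=41: SET p = -10): {p=-10, q=11, r=5}
  after event 8 (t=45: SET r = 2): {p=-10, q=11, r=2}
  after event 9 (t=55: DEC q by 10): {p=-10, q=1, r=2}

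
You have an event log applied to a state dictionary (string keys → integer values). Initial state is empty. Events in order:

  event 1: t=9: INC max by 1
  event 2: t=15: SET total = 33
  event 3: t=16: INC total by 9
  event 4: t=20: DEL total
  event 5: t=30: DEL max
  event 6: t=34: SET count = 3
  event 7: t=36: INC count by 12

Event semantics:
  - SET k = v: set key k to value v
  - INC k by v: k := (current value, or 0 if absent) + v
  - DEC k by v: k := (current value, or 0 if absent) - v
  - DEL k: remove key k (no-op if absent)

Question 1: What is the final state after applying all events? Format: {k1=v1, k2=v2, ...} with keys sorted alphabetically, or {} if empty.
  after event 1 (t=9: INC max by 1): {max=1}
  after event 2 (t=15: SET total = 33): {max=1, total=33}
  after event 3 (t=16: INC total by 9): {max=1, total=42}
  after event 4 (t=20: DEL total): {max=1}
  after event 5 (t=30: DEL max): {}
  after event 6 (t=34: SET count = 3): {count=3}
  after event 7 (t=36: INC count by 12): {count=15}

Answer: {count=15}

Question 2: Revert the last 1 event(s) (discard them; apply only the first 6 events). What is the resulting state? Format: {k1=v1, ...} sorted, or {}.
Keep first 6 events (discard last 1):
  after event 1 (t=9: INC max by 1): {max=1}
  after event 2 (t=15: SET total = 33): {max=1, total=33}
  after event 3 (t=16: INC total by 9): {max=1, total=42}
  after event 4 (t=20: DEL total): {max=1}
  after event 5 (t=30: DEL max): {}
  after event 6 (t=34: SET count = 3): {count=3}

Answer: {count=3}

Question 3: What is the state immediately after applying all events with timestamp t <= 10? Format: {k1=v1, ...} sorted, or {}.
Apply events with t <= 10 (1 events):
  after event 1 (t=9: INC max by 1): {max=1}

Answer: {max=1}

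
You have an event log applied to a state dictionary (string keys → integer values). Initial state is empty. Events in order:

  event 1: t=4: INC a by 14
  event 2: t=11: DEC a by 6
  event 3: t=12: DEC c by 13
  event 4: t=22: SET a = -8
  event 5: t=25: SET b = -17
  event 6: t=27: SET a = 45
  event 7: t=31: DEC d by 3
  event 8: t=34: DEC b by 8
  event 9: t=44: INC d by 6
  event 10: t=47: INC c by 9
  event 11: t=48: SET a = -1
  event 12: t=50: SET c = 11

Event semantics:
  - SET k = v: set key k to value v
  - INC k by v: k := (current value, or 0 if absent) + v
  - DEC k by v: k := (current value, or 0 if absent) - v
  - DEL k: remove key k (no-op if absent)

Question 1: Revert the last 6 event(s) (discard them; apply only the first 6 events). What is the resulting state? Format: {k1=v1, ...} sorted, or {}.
Answer: {a=45, b=-17, c=-13}

Derivation:
Keep first 6 events (discard last 6):
  after event 1 (t=4: INC a by 14): {a=14}
  after event 2 (t=11: DEC a by 6): {a=8}
  after event 3 (t=12: DEC c by 13): {a=8, c=-13}
  after event 4 (t=22: SET a = -8): {a=-8, c=-13}
  after event 5 (t=25: SET b = -17): {a=-8, b=-17, c=-13}
  after event 6 (t=27: SET a = 45): {a=45, b=-17, c=-13}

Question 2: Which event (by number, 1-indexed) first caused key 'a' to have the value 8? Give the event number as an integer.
Looking for first event where a becomes 8:
  event 1: a = 14
  event 2: a 14 -> 8  <-- first match

Answer: 2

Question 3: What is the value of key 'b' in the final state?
Answer: -25

Derivation:
Track key 'b' through all 12 events:
  event 1 (t=4: INC a by 14): b unchanged
  event 2 (t=11: DEC a by 6): b unchanged
  event 3 (t=12: DEC c by 13): b unchanged
  event 4 (t=22: SET a = -8): b unchanged
  event 5 (t=25: SET b = -17): b (absent) -> -17
  event 6 (t=27: SET a = 45): b unchanged
  event 7 (t=31: DEC d by 3): b unchanged
  event 8 (t=34: DEC b by 8): b -17 -> -25
  event 9 (t=44: INC d by 6): b unchanged
  event 10 (t=47: INC c by 9): b unchanged
  event 11 (t=48: SET a = -1): b unchanged
  event 12 (t=50: SET c = 11): b unchanged
Final: b = -25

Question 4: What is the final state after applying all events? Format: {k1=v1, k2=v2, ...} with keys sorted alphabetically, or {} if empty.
  after event 1 (t=4: INC a by 14): {a=14}
  after event 2 (t=11: DEC a by 6): {a=8}
  after event 3 (t=12: DEC c by 13): {a=8, c=-13}
  after event 4 (t=22: SET a = -8): {a=-8, c=-13}
  after event 5 (t=25: SET b = -17): {a=-8, b=-17, c=-13}
  after event 6 (t=27: SET a = 45): {a=45, b=-17, c=-13}
  after event 7 (t=31: DEC d by 3): {a=45, b=-17, c=-13, d=-3}
  after event 8 (t=34: DEC b by 8): {a=45, b=-25, c=-13, d=-3}
  after event 9 (t=44: INC d by 6): {a=45, b=-25, c=-13, d=3}
  after event 10 (t=47: INC c by 9): {a=45, b=-25, c=-4, d=3}
  after event 11 (t=48: SET a = -1): {a=-1, b=-25, c=-4, d=3}
  after event 12 (t=50: SET c = 11): {a=-1, b=-25, c=11, d=3}

Answer: {a=-1, b=-25, c=11, d=3}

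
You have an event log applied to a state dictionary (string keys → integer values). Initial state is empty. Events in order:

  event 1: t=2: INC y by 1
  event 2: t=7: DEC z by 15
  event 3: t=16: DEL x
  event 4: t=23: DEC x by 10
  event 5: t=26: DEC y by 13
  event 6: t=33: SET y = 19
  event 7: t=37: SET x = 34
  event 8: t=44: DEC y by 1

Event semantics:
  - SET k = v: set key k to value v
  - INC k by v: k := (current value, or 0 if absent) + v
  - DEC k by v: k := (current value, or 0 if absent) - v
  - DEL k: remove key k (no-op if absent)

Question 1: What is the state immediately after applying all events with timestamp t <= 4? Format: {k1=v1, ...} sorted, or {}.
Apply events with t <= 4 (1 events):
  after event 1 (t=2: INC y by 1): {y=1}

Answer: {y=1}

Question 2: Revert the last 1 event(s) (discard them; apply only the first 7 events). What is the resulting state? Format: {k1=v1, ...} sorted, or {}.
Keep first 7 events (discard last 1):
  after event 1 (t=2: INC y by 1): {y=1}
  after event 2 (t=7: DEC z by 15): {y=1, z=-15}
  after event 3 (t=16: DEL x): {y=1, z=-15}
  after event 4 (t=23: DEC x by 10): {x=-10, y=1, z=-15}
  after event 5 (t=26: DEC y by 13): {x=-10, y=-12, z=-15}
  after event 6 (t=33: SET y = 19): {x=-10, y=19, z=-15}
  after event 7 (t=37: SET x = 34): {x=34, y=19, z=-15}

Answer: {x=34, y=19, z=-15}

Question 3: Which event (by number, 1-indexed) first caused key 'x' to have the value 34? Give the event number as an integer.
Looking for first event where x becomes 34:
  event 4: x = -10
  event 5: x = -10
  event 6: x = -10
  event 7: x -10 -> 34  <-- first match

Answer: 7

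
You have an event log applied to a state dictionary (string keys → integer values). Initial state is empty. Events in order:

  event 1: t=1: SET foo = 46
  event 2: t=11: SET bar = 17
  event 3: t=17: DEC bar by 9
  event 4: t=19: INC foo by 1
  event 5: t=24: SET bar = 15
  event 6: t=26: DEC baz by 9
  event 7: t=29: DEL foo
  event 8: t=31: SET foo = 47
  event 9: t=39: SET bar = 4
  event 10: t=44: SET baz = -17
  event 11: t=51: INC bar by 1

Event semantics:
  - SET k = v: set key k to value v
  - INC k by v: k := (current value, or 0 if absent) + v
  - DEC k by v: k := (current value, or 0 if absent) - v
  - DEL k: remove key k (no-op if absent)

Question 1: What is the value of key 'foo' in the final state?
Answer: 47

Derivation:
Track key 'foo' through all 11 events:
  event 1 (t=1: SET foo = 46): foo (absent) -> 46
  event 2 (t=11: SET bar = 17): foo unchanged
  event 3 (t=17: DEC bar by 9): foo unchanged
  event 4 (t=19: INC foo by 1): foo 46 -> 47
  event 5 (t=24: SET bar = 15): foo unchanged
  event 6 (t=26: DEC baz by 9): foo unchanged
  event 7 (t=29: DEL foo): foo 47 -> (absent)
  event 8 (t=31: SET foo = 47): foo (absent) -> 47
  event 9 (t=39: SET bar = 4): foo unchanged
  event 10 (t=44: SET baz = -17): foo unchanged
  event 11 (t=51: INC bar by 1): foo unchanged
Final: foo = 47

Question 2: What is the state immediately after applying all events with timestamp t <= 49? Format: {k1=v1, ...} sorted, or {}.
Apply events with t <= 49 (10 events):
  after event 1 (t=1: SET foo = 46): {foo=46}
  after event 2 (t=11: SET bar = 17): {bar=17, foo=46}
  after event 3 (t=17: DEC bar by 9): {bar=8, foo=46}
  after event 4 (t=19: INC foo by 1): {bar=8, foo=47}
  after event 5 (t=24: SET bar = 15): {bar=15, foo=47}
  after event 6 (t=26: DEC baz by 9): {bar=15, baz=-9, foo=47}
  after event 7 (t=29: DEL foo): {bar=15, baz=-9}
  after event 8 (t=31: SET foo = 47): {bar=15, baz=-9, foo=47}
  after event 9 (t=39: SET bar = 4): {bar=4, baz=-9, foo=47}
  after event 10 (t=44: SET baz = -17): {bar=4, baz=-17, foo=47}

Answer: {bar=4, baz=-17, foo=47}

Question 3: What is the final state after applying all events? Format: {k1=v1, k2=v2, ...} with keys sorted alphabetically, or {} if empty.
Answer: {bar=5, baz=-17, foo=47}

Derivation:
  after event 1 (t=1: SET foo = 46): {foo=46}
  after event 2 (t=11: SET bar = 17): {bar=17, foo=46}
  after event 3 (t=17: DEC bar by 9): {bar=8, foo=46}
  after event 4 (t=19: INC foo by 1): {bar=8, foo=47}
  after event 5 (t=24: SET bar = 15): {bar=15, foo=47}
  after event 6 (t=26: DEC baz by 9): {bar=15, baz=-9, foo=47}
  after event 7 (t=29: DEL foo): {bar=15, baz=-9}
  after event 8 (t=31: SET foo = 47): {bar=15, baz=-9, foo=47}
  after event 9 (t=39: SET bar = 4): {bar=4, baz=-9, foo=47}
  after event 10 (t=44: SET baz = -17): {bar=4, baz=-17, foo=47}
  after event 11 (t=51: INC bar by 1): {bar=5, baz=-17, foo=47}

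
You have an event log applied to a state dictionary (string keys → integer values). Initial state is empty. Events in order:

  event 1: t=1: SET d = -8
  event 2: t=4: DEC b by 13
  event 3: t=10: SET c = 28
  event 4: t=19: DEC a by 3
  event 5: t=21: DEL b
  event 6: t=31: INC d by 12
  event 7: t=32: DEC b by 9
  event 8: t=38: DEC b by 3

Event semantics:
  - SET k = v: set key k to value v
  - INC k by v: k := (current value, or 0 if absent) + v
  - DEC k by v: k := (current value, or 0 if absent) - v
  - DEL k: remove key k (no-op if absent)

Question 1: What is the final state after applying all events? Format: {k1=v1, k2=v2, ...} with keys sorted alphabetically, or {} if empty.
  after event 1 (t=1: SET d = -8): {d=-8}
  after event 2 (t=4: DEC b by 13): {b=-13, d=-8}
  after event 3 (t=10: SET c = 28): {b=-13, c=28, d=-8}
  after event 4 (t=19: DEC a by 3): {a=-3, b=-13, c=28, d=-8}
  after event 5 (t=21: DEL b): {a=-3, c=28, d=-8}
  after event 6 (t=31: INC d by 12): {a=-3, c=28, d=4}
  after event 7 (t=32: DEC b by 9): {a=-3, b=-9, c=28, d=4}
  after event 8 (t=38: DEC b by 3): {a=-3, b=-12, c=28, d=4}

Answer: {a=-3, b=-12, c=28, d=4}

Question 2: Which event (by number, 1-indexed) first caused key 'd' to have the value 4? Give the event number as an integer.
Looking for first event where d becomes 4:
  event 1: d = -8
  event 2: d = -8
  event 3: d = -8
  event 4: d = -8
  event 5: d = -8
  event 6: d -8 -> 4  <-- first match

Answer: 6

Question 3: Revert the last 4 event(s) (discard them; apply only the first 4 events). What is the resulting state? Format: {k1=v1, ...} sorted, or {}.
Answer: {a=-3, b=-13, c=28, d=-8}

Derivation:
Keep first 4 events (discard last 4):
  after event 1 (t=1: SET d = -8): {d=-8}
  after event 2 (t=4: DEC b by 13): {b=-13, d=-8}
  after event 3 (t=10: SET c = 28): {b=-13, c=28, d=-8}
  after event 4 (t=19: DEC a by 3): {a=-3, b=-13, c=28, d=-8}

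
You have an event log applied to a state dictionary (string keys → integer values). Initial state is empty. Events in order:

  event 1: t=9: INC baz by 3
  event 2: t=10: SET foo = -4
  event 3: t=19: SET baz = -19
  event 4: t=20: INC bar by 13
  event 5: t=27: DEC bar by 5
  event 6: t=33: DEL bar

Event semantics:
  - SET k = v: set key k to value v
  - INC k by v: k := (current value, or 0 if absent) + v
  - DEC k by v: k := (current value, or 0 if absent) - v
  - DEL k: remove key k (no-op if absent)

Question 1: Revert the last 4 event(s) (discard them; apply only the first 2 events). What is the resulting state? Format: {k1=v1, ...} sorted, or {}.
Answer: {baz=3, foo=-4}

Derivation:
Keep first 2 events (discard last 4):
  after event 1 (t=9: INC baz by 3): {baz=3}
  after event 2 (t=10: SET foo = -4): {baz=3, foo=-4}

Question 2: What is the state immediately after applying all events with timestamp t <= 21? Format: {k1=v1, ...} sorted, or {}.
Apply events with t <= 21 (4 events):
  after event 1 (t=9: INC baz by 3): {baz=3}
  after event 2 (t=10: SET foo = -4): {baz=3, foo=-4}
  after event 3 (t=19: SET baz = -19): {baz=-19, foo=-4}
  after event 4 (t=20: INC bar by 13): {bar=13, baz=-19, foo=-4}

Answer: {bar=13, baz=-19, foo=-4}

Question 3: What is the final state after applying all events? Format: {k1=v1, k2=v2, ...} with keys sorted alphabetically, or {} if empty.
Answer: {baz=-19, foo=-4}

Derivation:
  after event 1 (t=9: INC baz by 3): {baz=3}
  after event 2 (t=10: SET foo = -4): {baz=3, foo=-4}
  after event 3 (t=19: SET baz = -19): {baz=-19, foo=-4}
  after event 4 (t=20: INC bar by 13): {bar=13, baz=-19, foo=-4}
  after event 5 (t=27: DEC bar by 5): {bar=8, baz=-19, foo=-4}
  after event 6 (t=33: DEL bar): {baz=-19, foo=-4}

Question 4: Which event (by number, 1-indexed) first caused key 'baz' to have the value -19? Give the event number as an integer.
Looking for first event where baz becomes -19:
  event 1: baz = 3
  event 2: baz = 3
  event 3: baz 3 -> -19  <-- first match

Answer: 3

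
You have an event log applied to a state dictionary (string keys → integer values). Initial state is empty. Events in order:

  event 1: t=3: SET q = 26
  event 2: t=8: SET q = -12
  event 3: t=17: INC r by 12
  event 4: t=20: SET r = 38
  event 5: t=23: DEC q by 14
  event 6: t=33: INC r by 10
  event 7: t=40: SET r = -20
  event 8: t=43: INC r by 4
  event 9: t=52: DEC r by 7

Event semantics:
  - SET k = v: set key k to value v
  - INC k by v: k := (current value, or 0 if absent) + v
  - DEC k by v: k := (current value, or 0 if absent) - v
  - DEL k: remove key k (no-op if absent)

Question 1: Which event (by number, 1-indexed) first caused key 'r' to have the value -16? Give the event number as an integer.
Answer: 8

Derivation:
Looking for first event where r becomes -16:
  event 3: r = 12
  event 4: r = 38
  event 5: r = 38
  event 6: r = 48
  event 7: r = -20
  event 8: r -20 -> -16  <-- first match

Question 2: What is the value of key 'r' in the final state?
Answer: -23

Derivation:
Track key 'r' through all 9 events:
  event 1 (t=3: SET q = 26): r unchanged
  event 2 (t=8: SET q = -12): r unchanged
  event 3 (t=17: INC r by 12): r (absent) -> 12
  event 4 (t=20: SET r = 38): r 12 -> 38
  event 5 (t=23: DEC q by 14): r unchanged
  event 6 (t=33: INC r by 10): r 38 -> 48
  event 7 (t=40: SET r = -20): r 48 -> -20
  event 8 (t=43: INC r by 4): r -20 -> -16
  event 9 (t=52: DEC r by 7): r -16 -> -23
Final: r = -23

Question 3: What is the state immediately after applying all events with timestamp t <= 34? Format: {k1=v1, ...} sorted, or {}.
Apply events with t <= 34 (6 events):
  after event 1 (t=3: SET q = 26): {q=26}
  after event 2 (t=8: SET q = -12): {q=-12}
  after event 3 (t=17: INC r by 12): {q=-12, r=12}
  after event 4 (t=20: SET r = 38): {q=-12, r=38}
  after event 5 (t=23: DEC q by 14): {q=-26, r=38}
  after event 6 (t=33: INC r by 10): {q=-26, r=48}

Answer: {q=-26, r=48}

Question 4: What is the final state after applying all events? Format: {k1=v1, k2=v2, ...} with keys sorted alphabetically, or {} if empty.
  after event 1 (t=3: SET q = 26): {q=26}
  after event 2 (t=8: SET q = -12): {q=-12}
  after event 3 (t=17: INC r by 12): {q=-12, r=12}
  after event 4 (t=20: SET r = 38): {q=-12, r=38}
  after event 5 (t=23: DEC q by 14): {q=-26, r=38}
  after event 6 (t=33: INC r by 10): {q=-26, r=48}
  after event 7 (t=40: SET r = -20): {q=-26, r=-20}
  after event 8 (t=43: INC r by 4): {q=-26, r=-16}
  after event 9 (t=52: DEC r by 7): {q=-26, r=-23}

Answer: {q=-26, r=-23}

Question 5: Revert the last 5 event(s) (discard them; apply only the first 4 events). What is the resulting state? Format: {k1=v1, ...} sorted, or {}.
Keep first 4 events (discard last 5):
  after event 1 (t=3: SET q = 26): {q=26}
  after event 2 (t=8: SET q = -12): {q=-12}
  after event 3 (t=17: INC r by 12): {q=-12, r=12}
  after event 4 (t=20: SET r = 38): {q=-12, r=38}

Answer: {q=-12, r=38}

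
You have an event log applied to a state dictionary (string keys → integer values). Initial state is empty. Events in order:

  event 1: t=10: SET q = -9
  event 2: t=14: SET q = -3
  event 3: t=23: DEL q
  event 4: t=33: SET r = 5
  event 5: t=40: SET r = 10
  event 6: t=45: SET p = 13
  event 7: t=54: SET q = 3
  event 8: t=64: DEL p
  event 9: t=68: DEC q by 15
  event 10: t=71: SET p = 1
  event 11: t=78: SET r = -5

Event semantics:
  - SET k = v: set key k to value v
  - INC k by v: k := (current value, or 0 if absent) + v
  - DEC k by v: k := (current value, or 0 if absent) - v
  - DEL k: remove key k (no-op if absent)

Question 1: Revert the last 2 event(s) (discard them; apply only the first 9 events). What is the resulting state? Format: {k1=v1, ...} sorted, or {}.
Answer: {q=-12, r=10}

Derivation:
Keep first 9 events (discard last 2):
  after event 1 (t=10: SET q = -9): {q=-9}
  after event 2 (t=14: SET q = -3): {q=-3}
  after event 3 (t=23: DEL q): {}
  after event 4 (t=33: SET r = 5): {r=5}
  after event 5 (t=40: SET r = 10): {r=10}
  after event 6 (t=45: SET p = 13): {p=13, r=10}
  after event 7 (t=54: SET q = 3): {p=13, q=3, r=10}
  after event 8 (t=64: DEL p): {q=3, r=10}
  after event 9 (t=68: DEC q by 15): {q=-12, r=10}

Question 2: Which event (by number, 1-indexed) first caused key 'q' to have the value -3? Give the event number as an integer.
Answer: 2

Derivation:
Looking for first event where q becomes -3:
  event 1: q = -9
  event 2: q -9 -> -3  <-- first match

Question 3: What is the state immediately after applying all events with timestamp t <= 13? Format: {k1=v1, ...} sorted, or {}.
Apply events with t <= 13 (1 events):
  after event 1 (t=10: SET q = -9): {q=-9}

Answer: {q=-9}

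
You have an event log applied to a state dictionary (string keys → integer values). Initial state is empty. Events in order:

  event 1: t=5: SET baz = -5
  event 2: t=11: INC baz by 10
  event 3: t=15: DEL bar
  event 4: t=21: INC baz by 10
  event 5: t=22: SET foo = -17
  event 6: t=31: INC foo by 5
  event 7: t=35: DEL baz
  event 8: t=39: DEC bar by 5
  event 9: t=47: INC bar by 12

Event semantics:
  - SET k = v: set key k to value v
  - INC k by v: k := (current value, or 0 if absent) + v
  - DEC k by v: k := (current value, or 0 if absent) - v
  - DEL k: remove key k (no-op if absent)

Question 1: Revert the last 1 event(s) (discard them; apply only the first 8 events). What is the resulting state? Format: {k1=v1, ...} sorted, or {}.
Answer: {bar=-5, foo=-12}

Derivation:
Keep first 8 events (discard last 1):
  after event 1 (t=5: SET baz = -5): {baz=-5}
  after event 2 (t=11: INC baz by 10): {baz=5}
  after event 3 (t=15: DEL bar): {baz=5}
  after event 4 (t=21: INC baz by 10): {baz=15}
  after event 5 (t=22: SET foo = -17): {baz=15, foo=-17}
  after event 6 (t=31: INC foo by 5): {baz=15, foo=-12}
  after event 7 (t=35: DEL baz): {foo=-12}
  after event 8 (t=39: DEC bar by 5): {bar=-5, foo=-12}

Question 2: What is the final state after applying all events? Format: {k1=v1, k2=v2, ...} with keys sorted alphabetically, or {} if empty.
  after event 1 (t=5: SET baz = -5): {baz=-5}
  after event 2 (t=11: INC baz by 10): {baz=5}
  after event 3 (t=15: DEL bar): {baz=5}
  after event 4 (t=21: INC baz by 10): {baz=15}
  after event 5 (t=22: SET foo = -17): {baz=15, foo=-17}
  after event 6 (t=31: INC foo by 5): {baz=15, foo=-12}
  after event 7 (t=35: DEL baz): {foo=-12}
  after event 8 (t=39: DEC bar by 5): {bar=-5, foo=-12}
  after event 9 (t=47: INC bar by 12): {bar=7, foo=-12}

Answer: {bar=7, foo=-12}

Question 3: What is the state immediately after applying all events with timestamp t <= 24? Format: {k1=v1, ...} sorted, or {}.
Answer: {baz=15, foo=-17}

Derivation:
Apply events with t <= 24 (5 events):
  after event 1 (t=5: SET baz = -5): {baz=-5}
  after event 2 (t=11: INC baz by 10): {baz=5}
  after event 3 (t=15: DEL bar): {baz=5}
  after event 4 (t=21: INC baz by 10): {baz=15}
  after event 5 (t=22: SET foo = -17): {baz=15, foo=-17}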